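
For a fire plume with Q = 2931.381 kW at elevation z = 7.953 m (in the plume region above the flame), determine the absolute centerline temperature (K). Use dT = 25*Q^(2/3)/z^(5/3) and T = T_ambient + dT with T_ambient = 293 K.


Q^(2/3) = 204.82
z^(5/3) = 31.687
dT = 25 * 204.82 / 31.687 = 161.60 K
T = 293 + 161.60 = 454.60 K

454.60 K


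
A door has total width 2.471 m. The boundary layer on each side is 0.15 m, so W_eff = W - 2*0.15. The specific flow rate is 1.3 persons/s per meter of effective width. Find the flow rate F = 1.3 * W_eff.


W_eff = 2.471 - 0.30 = 2.171 m
F = 1.3 * 2.171 = 2.8223 persons/s

2.8223 persons/s


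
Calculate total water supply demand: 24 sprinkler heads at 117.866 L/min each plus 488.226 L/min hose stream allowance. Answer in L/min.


Sprinkler demand = 24 * 117.866 = 2828.784 L/min
Total = 2828.784 + 488.226 = 3317.01 L/min

3317.01 L/min


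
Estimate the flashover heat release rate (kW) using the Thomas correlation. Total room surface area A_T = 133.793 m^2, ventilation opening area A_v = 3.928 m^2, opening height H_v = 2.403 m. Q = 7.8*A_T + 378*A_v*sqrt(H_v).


7.8*A_T = 1043.6
sqrt(H_v) = 1.5502
378*A_v*sqrt(H_v) = 2301.7
Q = 1043.6 + 2301.7 = 3345.2 kW

3345.2 kW


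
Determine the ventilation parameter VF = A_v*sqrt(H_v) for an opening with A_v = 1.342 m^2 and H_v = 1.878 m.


sqrt(H_v) = 1.3704
VF = 1.342 * 1.3704 = 1.8391 m^(5/2)

1.8391 m^(5/2)


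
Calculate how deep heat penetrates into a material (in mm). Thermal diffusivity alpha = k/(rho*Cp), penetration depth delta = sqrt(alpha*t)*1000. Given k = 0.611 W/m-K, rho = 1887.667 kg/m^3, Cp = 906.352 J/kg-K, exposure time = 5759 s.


alpha = 0.611 / (1887.667 * 906.352) = 3.5712e-07 m^2/s
alpha * t = 0.0020567
delta = sqrt(0.0020567) * 1000 = 45.351 mm

45.351 mm


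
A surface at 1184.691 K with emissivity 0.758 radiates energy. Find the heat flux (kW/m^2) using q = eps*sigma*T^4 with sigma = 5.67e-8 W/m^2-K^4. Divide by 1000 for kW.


T^4 = 1.9698e+12
q = 0.758 * 5.67e-8 * 1.9698e+12 / 1000 = 84.659 kW/m^2

84.659 kW/m^2


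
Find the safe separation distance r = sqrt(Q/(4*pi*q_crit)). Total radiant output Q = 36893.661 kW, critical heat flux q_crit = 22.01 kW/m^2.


4*pi*q_crit = 276.59
Q/(4*pi*q_crit) = 133.39
r = sqrt(133.39) = 11.549 m

11.549 m


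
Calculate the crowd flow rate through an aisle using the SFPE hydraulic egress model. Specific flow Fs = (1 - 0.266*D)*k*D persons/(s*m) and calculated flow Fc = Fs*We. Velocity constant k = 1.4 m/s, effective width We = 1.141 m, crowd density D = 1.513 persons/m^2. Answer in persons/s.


1 - 0.266*D = 1 - 0.266*1.513 = 0.59754
Fs = 0.59754 * 1.4 * 1.513 = 1.2657 persons/(s*m)
Fc = 1.2657 * 1.141 = 1.4442 persons/s

1.4442 persons/s


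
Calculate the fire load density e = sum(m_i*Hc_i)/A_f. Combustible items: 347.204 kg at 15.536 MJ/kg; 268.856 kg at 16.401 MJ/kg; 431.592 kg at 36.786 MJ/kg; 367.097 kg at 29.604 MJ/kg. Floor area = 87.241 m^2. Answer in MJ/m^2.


Total energy = 347.204*15.536 + 268.856*16.401 + 431.592*36.786 + 367.097*29.604
= 5394.161 + 4409.507 + 15876.54 + 10867.54
= 36547.75 MJ
e = 36547.75 / 87.241 = 418.93 MJ/m^2

418.93 MJ/m^2


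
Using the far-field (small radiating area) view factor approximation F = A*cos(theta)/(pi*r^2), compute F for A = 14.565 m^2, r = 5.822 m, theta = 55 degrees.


cos(55 deg) = 0.57358
pi*r^2 = 106.49
F = 14.565 * 0.57358 / 106.49 = 0.078453

0.078453


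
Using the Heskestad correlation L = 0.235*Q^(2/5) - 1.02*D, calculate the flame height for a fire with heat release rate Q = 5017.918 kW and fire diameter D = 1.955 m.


Q^(2/5) = 30.214
0.235 * Q^(2/5) = 7.1003
1.02 * D = 1.9941
L = 5.1062 m

5.1062 m


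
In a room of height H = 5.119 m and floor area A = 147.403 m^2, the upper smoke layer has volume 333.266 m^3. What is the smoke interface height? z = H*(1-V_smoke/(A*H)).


V/(A*H) = 0.44167
1 - 0.44167 = 0.55833
z = 5.119 * 0.55833 = 2.8581 m

2.8581 m


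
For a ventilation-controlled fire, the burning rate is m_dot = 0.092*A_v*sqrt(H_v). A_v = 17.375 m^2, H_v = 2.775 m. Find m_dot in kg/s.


sqrt(H_v) = 1.6658
m_dot = 0.092 * 17.375 * 1.6658 = 2.6628 kg/s

2.6628 kg/s


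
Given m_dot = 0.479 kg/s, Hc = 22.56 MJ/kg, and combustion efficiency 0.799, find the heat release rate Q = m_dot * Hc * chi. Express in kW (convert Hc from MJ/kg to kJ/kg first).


Hc = 22.56 MJ/kg = 22.56 * 1000 kJ/kg = 22560 kJ/kg
Q = 0.479 kg/s * 22560 kJ/kg * 0.799 = 8634.2 kW

8634.2 kW


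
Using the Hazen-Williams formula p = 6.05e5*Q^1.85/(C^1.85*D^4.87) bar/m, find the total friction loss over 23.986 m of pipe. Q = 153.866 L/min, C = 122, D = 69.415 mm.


Q^1.85 = 11123
C^1.85 = 7240.5
D^4.87 = 9.2870e+08
p/m = 0.0010008 bar/m
p_total = 0.0010008 * 23.986 = 0.024004 bar

0.024004 bar


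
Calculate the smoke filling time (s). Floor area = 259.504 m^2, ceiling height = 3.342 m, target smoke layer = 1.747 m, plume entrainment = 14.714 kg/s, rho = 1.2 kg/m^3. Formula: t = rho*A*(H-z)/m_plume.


H - z = 1.595 m
t = 1.2 * 259.504 * 1.595 / 14.714 = 33.756 s

33.756 s


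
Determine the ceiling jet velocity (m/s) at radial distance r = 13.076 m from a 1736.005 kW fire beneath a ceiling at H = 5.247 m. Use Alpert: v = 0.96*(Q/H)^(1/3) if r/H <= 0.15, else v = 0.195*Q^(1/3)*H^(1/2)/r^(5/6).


r/H = 13.076 / 5.247 = 2.4921
r/H > 0.15, so v = 0.195*Q^(1/3)*H^(1/2)/r^(5/6)
Q^(1/3) = 12.019
H^(1/2) = 2.2906
r^(5/6) = 8.5191
v = 0.195 * 12.019 * 2.2906 / 8.5191 = 0.63015 m/s

0.63015 m/s


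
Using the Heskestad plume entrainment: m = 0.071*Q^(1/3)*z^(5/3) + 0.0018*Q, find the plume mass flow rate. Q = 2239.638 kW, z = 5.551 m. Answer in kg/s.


Q^(1/3) = 13.084
z^(5/3) = 17.403
First term = 0.071 * 13.084 * 17.403 = 16.166
Second term = 0.0018 * 2239.638 = 4.0313
m = 20.197 kg/s

20.197 kg/s


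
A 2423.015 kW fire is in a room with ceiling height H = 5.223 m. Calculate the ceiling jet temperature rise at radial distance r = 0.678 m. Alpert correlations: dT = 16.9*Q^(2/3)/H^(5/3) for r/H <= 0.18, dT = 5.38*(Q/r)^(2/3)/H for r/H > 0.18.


r/H = 0.678 / 5.223 = 0.12981
r/H <= 0.18, so dT = 16.9*Q^(2/3)/H^(5/3)
Q^(2/3) = 180.40
H^(5/3) = 15.723
dT = 16.9 * 180.40 / 15.723 = 193.91 K

193.91 K


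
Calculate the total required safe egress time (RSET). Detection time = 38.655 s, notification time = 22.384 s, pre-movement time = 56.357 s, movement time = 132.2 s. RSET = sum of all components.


Total = 38.655 + 22.384 + 56.357 + 132.2 = 249.596 s

249.596 s


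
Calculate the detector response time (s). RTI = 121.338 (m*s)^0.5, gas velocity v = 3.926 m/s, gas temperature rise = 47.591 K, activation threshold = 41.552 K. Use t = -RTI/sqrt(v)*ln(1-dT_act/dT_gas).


dT_act/dT_gas = 0.87311
ln(1 - 0.87311) = -2.0644
t = -121.338 / sqrt(3.926) * -2.0644 = 126.42 s

126.42 s


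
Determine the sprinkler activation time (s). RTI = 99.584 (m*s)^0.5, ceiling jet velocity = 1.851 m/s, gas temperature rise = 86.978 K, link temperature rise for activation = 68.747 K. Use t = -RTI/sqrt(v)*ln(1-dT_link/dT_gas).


dT_link/dT_gas = 0.79040
ln(1 - 0.79040) = -1.5625
t = -99.584 / sqrt(1.851) * -1.5625 = 114.37 s

114.37 s


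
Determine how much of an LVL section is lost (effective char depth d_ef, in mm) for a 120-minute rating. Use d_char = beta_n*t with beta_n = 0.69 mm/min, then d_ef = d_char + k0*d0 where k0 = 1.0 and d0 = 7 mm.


d_char = 0.69 * 120 = 82.8 mm
d_ef = 82.8 + 1.0*7 = 89.8 mm

89.8 mm


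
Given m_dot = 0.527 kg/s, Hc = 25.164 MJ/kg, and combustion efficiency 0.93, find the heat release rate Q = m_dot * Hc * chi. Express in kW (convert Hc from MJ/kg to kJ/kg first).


Hc = 25.164 MJ/kg = 25.164 * 1000 kJ/kg = 25164 kJ/kg
Q = 0.527 kg/s * 25164 kJ/kg * 0.93 = 12333 kW

12333 kW


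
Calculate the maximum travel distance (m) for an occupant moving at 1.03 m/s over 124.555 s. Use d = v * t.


d = 1.03 * 124.555 = 128.29 m

128.29 m


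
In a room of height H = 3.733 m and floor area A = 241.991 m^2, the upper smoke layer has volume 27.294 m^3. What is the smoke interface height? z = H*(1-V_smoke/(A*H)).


V/(A*H) = 0.030214
1 - 0.030214 = 0.96979
z = 3.733 * 0.96979 = 3.6202 m

3.6202 m


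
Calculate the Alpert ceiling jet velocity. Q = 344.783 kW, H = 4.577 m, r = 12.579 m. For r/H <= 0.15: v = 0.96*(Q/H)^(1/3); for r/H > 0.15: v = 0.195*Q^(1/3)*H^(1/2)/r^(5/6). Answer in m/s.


r/H = 12.579 / 4.577 = 2.7483
r/H > 0.15, so v = 0.195*Q^(1/3)*H^(1/2)/r^(5/6)
Q^(1/3) = 7.0121
H^(1/2) = 2.1394
r^(5/6) = 8.2484
v = 0.195 * 7.0121 * 2.1394 / 8.2484 = 0.35465 m/s

0.35465 m/s


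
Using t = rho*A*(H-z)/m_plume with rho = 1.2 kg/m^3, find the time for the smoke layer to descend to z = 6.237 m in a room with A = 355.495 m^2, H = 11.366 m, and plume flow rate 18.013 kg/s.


H - z = 5.129 m
t = 1.2 * 355.495 * 5.129 / 18.013 = 121.47 s

121.47 s


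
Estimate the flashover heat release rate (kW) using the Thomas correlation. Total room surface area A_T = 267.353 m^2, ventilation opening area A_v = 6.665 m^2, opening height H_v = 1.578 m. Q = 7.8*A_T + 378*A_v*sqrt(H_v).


7.8*A_T = 2085.4
sqrt(H_v) = 1.2562
378*A_v*sqrt(H_v) = 3164.8
Q = 2085.4 + 3164.8 = 5250.1 kW

5250.1 kW


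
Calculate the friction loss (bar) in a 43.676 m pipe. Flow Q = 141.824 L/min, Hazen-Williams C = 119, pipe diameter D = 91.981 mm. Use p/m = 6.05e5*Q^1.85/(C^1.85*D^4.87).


Q^1.85 = 9566.1
C^1.85 = 6914.5
D^4.87 = 3.6577e+09
p/m = 0.00022883 bar/m
p_total = 0.00022883 * 43.676 = 0.0099946 bar

0.0099946 bar


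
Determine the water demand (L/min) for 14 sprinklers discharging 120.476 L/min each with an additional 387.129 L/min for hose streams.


Sprinkler demand = 14 * 120.476 = 1686.664 L/min
Total = 1686.664 + 387.129 = 2073.793 L/min

2073.793 L/min


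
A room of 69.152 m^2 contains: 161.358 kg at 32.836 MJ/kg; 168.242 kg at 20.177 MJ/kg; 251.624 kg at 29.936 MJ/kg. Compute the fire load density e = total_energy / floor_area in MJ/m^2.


Total energy = 161.358*32.836 + 168.242*20.177 + 251.624*29.936
= 5298.351 + 3394.619 + 7532.616
= 16225.59 MJ
e = 16225.59 / 69.152 = 234.64 MJ/m^2

234.64 MJ/m^2


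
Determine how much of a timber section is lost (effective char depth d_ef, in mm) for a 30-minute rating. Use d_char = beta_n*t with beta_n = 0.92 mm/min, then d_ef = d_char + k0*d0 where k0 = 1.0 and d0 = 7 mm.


d_char = 0.92 * 30 = 27.6 mm
d_ef = 27.6 + 1.0*7 = 34.6 mm

34.6 mm


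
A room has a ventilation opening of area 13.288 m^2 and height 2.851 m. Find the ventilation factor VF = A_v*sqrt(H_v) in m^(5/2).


sqrt(H_v) = 1.6885
VF = 13.288 * 1.6885 = 22.437 m^(5/2)

22.437 m^(5/2)


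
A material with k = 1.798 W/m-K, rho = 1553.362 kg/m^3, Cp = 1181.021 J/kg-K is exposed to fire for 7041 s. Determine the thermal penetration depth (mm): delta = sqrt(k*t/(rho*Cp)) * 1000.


alpha = 1.798 / (1553.362 * 1181.021) = 9.8008e-07 m^2/s
alpha * t = 0.0069007
delta = sqrt(0.0069007) * 1000 = 83.071 mm

83.071 mm


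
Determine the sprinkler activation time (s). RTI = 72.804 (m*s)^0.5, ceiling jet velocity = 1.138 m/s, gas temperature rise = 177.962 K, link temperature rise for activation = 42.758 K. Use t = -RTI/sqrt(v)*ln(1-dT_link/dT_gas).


dT_link/dT_gas = 0.24026
ln(1 - 0.24026) = -0.27479
t = -72.804 / sqrt(1.138) * -0.27479 = 18.753 s

18.753 s


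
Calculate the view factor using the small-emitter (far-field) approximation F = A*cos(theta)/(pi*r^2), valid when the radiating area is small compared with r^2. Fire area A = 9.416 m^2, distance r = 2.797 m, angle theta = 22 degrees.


cos(22 deg) = 0.92718
pi*r^2 = 24.577
F = 9.416 * 0.92718 / 24.577 = 0.35522

0.35522


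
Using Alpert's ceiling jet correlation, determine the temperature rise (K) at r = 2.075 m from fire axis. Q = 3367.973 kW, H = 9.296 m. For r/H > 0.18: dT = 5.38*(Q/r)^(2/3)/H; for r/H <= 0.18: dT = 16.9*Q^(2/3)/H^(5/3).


r/H = 2.075 / 9.296 = 0.22321
r/H > 0.18, so dT = 5.38*(Q/r)^(2/3)/H
Q/r = 1623.1
(Q/r)^(2/3) = 138.11
dT = 5.38 * 138.11 / 9.296 = 79.932 K

79.932 K


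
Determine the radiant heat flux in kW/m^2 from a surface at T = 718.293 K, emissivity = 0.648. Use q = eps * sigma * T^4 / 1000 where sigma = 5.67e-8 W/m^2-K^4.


T^4 = 2.6620e+11
q = 0.648 * 5.67e-8 * 2.6620e+11 / 1000 = 9.7806 kW/m^2

9.7806 kW/m^2


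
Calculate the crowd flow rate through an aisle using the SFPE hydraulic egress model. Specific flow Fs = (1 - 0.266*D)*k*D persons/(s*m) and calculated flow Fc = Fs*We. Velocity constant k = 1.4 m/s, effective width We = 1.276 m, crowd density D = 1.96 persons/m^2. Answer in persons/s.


1 - 0.266*D = 1 - 0.266*1.96 = 0.47864
Fs = 0.47864 * 1.4 * 1.96 = 1.3134 persons/(s*m)
Fc = 1.3134 * 1.276 = 1.6759 persons/s

1.6759 persons/s


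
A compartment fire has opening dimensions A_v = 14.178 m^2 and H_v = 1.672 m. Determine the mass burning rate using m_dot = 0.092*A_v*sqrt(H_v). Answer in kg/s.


sqrt(H_v) = 1.2931
m_dot = 0.092 * 14.178 * 1.2931 = 1.6866 kg/s

1.6866 kg/s


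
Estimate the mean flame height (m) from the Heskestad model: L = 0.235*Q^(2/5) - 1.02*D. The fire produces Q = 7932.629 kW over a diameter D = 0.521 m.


Q^(2/5) = 36.288
0.235 * Q^(2/5) = 8.5278
1.02 * D = 0.53142
L = 7.9963 m

7.9963 m


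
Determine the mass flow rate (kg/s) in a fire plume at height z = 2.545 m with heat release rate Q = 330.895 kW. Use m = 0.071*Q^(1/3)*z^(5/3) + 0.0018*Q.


Q^(1/3) = 6.9167
z^(5/3) = 4.7440
First term = 0.071 * 6.9167 * 4.7440 = 2.3297
Second term = 0.0018 * 330.895 = 0.59561
m = 2.9253 kg/s

2.9253 kg/s


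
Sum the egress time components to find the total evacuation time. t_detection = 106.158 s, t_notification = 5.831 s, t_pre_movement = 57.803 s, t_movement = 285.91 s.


Total = 106.158 + 5.831 + 57.803 + 285.91 = 455.702 s

455.702 s


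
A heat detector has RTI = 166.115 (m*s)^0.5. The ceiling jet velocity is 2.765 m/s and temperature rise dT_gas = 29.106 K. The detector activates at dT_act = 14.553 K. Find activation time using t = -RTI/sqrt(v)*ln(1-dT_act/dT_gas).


dT_act/dT_gas = 0.5
ln(1 - 0.5) = -0.69315
t = -166.115 / sqrt(2.765) * -0.69315 = 69.245 s

69.245 s


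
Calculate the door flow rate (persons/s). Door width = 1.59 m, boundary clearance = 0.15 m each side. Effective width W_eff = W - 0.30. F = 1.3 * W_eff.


W_eff = 1.59 - 0.30 = 1.29 m
F = 1.3 * 1.29 = 1.677 persons/s

1.677 persons/s


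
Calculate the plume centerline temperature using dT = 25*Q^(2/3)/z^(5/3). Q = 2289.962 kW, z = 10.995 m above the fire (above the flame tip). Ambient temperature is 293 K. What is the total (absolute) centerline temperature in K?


Q^(2/3) = 173.73
z^(5/3) = 54.366
dT = 25 * 173.73 / 54.366 = 79.891 K
T = 293 + 79.891 = 372.89 K

372.89 K


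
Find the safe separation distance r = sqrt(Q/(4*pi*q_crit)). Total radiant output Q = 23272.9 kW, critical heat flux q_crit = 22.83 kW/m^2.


4*pi*q_crit = 286.89
Q/(4*pi*q_crit) = 81.121
r = sqrt(81.121) = 9.0067 m

9.0067 m


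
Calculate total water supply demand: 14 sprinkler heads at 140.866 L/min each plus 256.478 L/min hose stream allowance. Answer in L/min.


Sprinkler demand = 14 * 140.866 = 1972.124 L/min
Total = 1972.124 + 256.478 = 2228.602 L/min

2228.602 L/min


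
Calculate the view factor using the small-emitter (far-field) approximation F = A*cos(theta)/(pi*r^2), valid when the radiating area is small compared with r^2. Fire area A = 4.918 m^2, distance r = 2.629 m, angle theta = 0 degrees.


cos(0 deg) = 1
pi*r^2 = 21.714
F = 4.918 * 1 / 21.714 = 0.22649

0.22649


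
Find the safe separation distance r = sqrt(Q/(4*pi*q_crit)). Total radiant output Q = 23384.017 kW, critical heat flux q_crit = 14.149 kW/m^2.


4*pi*q_crit = 177.80
Q/(4*pi*q_crit) = 131.52
r = sqrt(131.52) = 11.468 m

11.468 m


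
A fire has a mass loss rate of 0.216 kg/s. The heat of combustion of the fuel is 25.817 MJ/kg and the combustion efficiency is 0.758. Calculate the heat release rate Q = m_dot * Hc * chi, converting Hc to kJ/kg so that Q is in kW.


Hc = 25.817 MJ/kg = 25.817 * 1000 kJ/kg = 25817 kJ/kg
Q = 0.216 kg/s * 25817 kJ/kg * 0.758 = 4227.0 kW

4227.0 kW


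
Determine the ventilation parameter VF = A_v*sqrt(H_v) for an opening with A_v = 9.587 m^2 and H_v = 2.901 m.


sqrt(H_v) = 1.7032
VF = 9.587 * 1.7032 = 16.329 m^(5/2)

16.329 m^(5/2)


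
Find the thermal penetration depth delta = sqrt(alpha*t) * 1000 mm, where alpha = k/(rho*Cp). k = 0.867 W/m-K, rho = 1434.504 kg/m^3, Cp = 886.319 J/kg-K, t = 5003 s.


alpha = 0.867 / (1434.504 * 886.319) = 6.8191e-07 m^2/s
alpha * t = 0.0034116
delta = sqrt(0.0034116) * 1000 = 58.409 mm

58.409 mm


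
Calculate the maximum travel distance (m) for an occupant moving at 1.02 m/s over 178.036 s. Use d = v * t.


d = 1.02 * 178.036 = 181.60 m

181.60 m


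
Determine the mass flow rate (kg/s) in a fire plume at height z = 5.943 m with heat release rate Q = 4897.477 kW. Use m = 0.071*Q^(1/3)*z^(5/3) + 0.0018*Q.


Q^(1/3) = 16.982
z^(5/3) = 19.499
First term = 0.071 * 16.982 * 19.499 = 23.510
Second term = 0.0018 * 4897.477 = 8.8155
m = 32.326 kg/s

32.326 kg/s


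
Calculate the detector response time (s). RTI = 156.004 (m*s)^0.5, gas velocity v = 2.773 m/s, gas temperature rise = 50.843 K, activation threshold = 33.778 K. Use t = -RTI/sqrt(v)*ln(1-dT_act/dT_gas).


dT_act/dT_gas = 0.66436
ln(1 - 0.66436) = -1.0917
t = -156.004 / sqrt(2.773) * -1.0917 = 102.27 s

102.27 s


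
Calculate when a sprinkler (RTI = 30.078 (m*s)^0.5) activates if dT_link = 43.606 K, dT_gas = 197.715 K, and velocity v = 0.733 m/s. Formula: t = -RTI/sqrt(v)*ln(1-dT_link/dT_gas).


dT_link/dT_gas = 0.22055
ln(1 - 0.22055) = -0.24917
t = -30.078 / sqrt(0.733) * -0.24917 = 8.7536 s

8.7536 s


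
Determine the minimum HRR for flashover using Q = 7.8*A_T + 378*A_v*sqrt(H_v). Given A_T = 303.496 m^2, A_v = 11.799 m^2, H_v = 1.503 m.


7.8*A_T = 2367.3
sqrt(H_v) = 1.2260
378*A_v*sqrt(H_v) = 5467.8
Q = 2367.3 + 5467.8 = 7835.1 kW

7835.1 kW


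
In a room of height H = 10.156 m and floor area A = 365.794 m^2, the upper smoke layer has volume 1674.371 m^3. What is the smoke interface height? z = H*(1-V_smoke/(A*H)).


V/(A*H) = 0.45071
1 - 0.45071 = 0.54929
z = 10.156 * 0.54929 = 5.5786 m

5.5786 m


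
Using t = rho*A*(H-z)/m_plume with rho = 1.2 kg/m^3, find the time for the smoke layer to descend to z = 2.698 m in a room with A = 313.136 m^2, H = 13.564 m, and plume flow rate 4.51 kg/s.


H - z = 10.866 m
t = 1.2 * 313.136 * 10.866 / 4.51 = 905.33 s

905.33 s


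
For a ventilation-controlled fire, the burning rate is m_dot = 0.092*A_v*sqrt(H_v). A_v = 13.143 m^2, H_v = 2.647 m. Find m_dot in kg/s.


sqrt(H_v) = 1.6270
m_dot = 0.092 * 13.143 * 1.6270 = 1.9672 kg/s

1.9672 kg/s


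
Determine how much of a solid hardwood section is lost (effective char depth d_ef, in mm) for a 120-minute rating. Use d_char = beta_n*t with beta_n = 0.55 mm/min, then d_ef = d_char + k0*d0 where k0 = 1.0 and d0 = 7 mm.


d_char = 0.55 * 120 = 66 mm
d_ef = 66 + 1.0*7 = 73 mm

73 mm


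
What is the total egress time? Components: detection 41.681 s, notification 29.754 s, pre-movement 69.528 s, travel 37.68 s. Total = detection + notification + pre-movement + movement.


Total = 41.681 + 29.754 + 69.528 + 37.68 = 178.643 s

178.643 s


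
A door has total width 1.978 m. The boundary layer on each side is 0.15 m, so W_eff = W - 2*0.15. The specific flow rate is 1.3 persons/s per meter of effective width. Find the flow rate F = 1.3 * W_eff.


W_eff = 1.978 - 0.30 = 1.678 m
F = 1.3 * 1.678 = 2.1814 persons/s

2.1814 persons/s


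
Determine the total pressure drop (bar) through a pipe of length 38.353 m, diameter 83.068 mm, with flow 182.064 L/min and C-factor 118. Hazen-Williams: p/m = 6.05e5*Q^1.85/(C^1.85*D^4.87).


Q^1.85 = 15185
C^1.85 = 6807.4
D^4.87 = 2.2266e+09
p/m = 0.00060610 bar/m
p_total = 0.00060610 * 38.353 = 0.023246 bar

0.023246 bar


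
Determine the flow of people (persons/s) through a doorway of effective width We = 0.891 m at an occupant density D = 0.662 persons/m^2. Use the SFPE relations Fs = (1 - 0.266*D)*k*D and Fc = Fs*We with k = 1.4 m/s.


1 - 0.266*D = 1 - 0.266*0.662 = 0.82391
Fs = 0.82391 * 1.4 * 0.662 = 0.76360 persons/(s*m)
Fc = 0.76360 * 0.891 = 0.68037 persons/s

0.68037 persons/s


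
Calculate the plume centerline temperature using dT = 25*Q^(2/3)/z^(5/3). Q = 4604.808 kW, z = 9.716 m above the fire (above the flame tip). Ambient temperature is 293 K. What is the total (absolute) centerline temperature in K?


Q^(2/3) = 276.78
z^(5/3) = 44.240
dT = 25 * 276.78 / 44.240 = 156.41 K
T = 293 + 156.41 = 449.41 K

449.41 K


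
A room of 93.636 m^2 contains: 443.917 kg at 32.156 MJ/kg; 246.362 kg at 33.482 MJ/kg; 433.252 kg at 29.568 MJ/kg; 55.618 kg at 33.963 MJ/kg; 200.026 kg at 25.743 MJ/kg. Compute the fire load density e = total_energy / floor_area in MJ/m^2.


Total energy = 443.917*32.156 + 246.362*33.482 + 433.252*29.568 + 55.618*33.963 + 200.026*25.743
= 14274.60 + 8248.692 + 12810.40 + 1888.954 + 5149.269
= 42371.91 MJ
e = 42371.91 / 93.636 = 452.52 MJ/m^2

452.52 MJ/m^2


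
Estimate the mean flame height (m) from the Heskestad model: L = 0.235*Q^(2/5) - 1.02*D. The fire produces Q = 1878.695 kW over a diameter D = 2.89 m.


Q^(2/5) = 20.396
0.235 * Q^(2/5) = 4.7930
1.02 * D = 2.9478
L = 1.8452 m

1.8452 m


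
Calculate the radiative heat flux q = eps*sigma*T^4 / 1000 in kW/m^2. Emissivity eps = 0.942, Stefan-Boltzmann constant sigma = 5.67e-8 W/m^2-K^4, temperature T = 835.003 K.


T^4 = 4.8613e+11
q = 0.942 * 5.67e-8 * 4.8613e+11 / 1000 = 25.965 kW/m^2

25.965 kW/m^2


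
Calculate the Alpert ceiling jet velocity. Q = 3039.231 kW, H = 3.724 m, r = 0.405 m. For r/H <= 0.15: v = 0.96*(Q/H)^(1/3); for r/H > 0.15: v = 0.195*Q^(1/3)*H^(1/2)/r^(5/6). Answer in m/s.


r/H = 0.405 / 3.724 = 0.10875
r/H <= 0.15, so v = 0.96*(Q/H)^(1/3)
Q/H = 816.12
(Q/H)^(1/3) = 9.3451
v = 0.96 * 9.3451 = 8.9713 m/s

8.9713 m/s


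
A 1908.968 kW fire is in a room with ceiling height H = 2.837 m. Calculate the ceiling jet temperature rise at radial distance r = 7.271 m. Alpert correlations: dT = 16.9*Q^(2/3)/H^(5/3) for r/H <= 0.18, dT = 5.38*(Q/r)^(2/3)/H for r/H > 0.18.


r/H = 7.271 / 2.837 = 2.5629
r/H > 0.18, so dT = 5.38*(Q/r)^(2/3)/H
Q/r = 262.55
(Q/r)^(2/3) = 41.002
dT = 5.38 * 41.002 / 2.837 = 77.755 K

77.755 K


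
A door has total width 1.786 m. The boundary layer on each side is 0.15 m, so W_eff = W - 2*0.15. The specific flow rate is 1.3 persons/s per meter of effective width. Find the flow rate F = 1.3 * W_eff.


W_eff = 1.786 - 0.30 = 1.486 m
F = 1.3 * 1.486 = 1.9318 persons/s

1.9318 persons/s


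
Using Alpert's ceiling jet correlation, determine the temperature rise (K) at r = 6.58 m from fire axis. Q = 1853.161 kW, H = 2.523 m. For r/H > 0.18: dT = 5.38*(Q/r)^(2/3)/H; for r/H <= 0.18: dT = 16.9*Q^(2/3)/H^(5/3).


r/H = 6.58 / 2.523 = 2.6080
r/H > 0.18, so dT = 5.38*(Q/r)^(2/3)/H
Q/r = 281.64
(Q/r)^(2/3) = 42.966
dT = 5.38 * 42.966 / 2.523 = 91.620 K

91.620 K


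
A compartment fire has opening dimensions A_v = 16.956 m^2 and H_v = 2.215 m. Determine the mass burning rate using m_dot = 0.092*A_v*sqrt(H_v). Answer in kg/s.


sqrt(H_v) = 1.4883
m_dot = 0.092 * 16.956 * 1.4883 = 2.3217 kg/s

2.3217 kg/s


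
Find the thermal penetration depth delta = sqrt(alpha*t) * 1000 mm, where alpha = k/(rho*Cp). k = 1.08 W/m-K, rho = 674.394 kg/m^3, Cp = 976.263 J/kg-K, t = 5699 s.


alpha = 1.08 / (674.394 * 976.263) = 1.6404e-06 m^2/s
alpha * t = 0.0093485
delta = sqrt(0.0093485) * 1000 = 96.688 mm

96.688 mm


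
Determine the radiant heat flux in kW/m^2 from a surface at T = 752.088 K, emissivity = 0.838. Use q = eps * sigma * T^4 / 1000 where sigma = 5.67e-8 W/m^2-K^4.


T^4 = 3.1994e+11
q = 0.838 * 5.67e-8 * 3.1994e+11 / 1000 = 15.202 kW/m^2

15.202 kW/m^2


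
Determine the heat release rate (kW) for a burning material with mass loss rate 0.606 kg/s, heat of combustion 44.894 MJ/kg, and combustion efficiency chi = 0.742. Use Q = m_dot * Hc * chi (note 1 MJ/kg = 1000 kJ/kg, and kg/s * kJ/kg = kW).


Hc = 44.894 MJ/kg = 44.894 * 1000 kJ/kg = 44894 kJ/kg
Q = 0.606 kg/s * 44894 kJ/kg * 0.742 = 20187 kW

20187 kW


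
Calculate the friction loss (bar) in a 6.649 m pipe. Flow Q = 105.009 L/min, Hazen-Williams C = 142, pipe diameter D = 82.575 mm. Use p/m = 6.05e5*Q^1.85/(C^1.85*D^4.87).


Q^1.85 = 5486.2
C^1.85 = 9588.1
D^4.87 = 2.1630e+09
p/m = 0.00016004 bar/m
p_total = 0.00016004 * 6.649 = 0.0010641 bar

0.0010641 bar


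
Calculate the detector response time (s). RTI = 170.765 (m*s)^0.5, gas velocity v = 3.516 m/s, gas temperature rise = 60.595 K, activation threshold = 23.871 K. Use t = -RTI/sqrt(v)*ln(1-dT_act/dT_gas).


dT_act/dT_gas = 0.39394
ln(1 - 0.39394) = -0.50078
t = -170.765 / sqrt(3.516) * -0.50078 = 45.606 s

45.606 s


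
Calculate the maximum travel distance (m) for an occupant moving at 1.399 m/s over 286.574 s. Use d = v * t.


d = 1.399 * 286.574 = 400.92 m

400.92 m


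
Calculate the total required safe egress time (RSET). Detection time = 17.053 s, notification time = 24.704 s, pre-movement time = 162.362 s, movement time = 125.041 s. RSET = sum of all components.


Total = 17.053 + 24.704 + 162.362 + 125.041 = 329.16 s

329.16 s


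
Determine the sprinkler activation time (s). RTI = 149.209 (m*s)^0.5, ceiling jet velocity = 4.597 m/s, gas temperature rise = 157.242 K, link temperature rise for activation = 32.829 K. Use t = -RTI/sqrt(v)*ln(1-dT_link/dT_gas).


dT_link/dT_gas = 0.20878
ln(1 - 0.20878) = -0.23418
t = -149.209 / sqrt(4.597) * -0.23418 = 16.297 s

16.297 s


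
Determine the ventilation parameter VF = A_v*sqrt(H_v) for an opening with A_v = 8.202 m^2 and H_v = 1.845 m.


sqrt(H_v) = 1.3583
VF = 8.202 * 1.3583 = 11.141 m^(5/2)

11.141 m^(5/2)


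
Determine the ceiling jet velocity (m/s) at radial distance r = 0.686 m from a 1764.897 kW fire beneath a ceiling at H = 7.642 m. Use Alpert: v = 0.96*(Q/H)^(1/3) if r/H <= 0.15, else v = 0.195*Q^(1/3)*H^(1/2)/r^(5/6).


r/H = 0.686 / 7.642 = 0.089767
r/H <= 0.15, so v = 0.96*(Q/H)^(1/3)
Q/H = 230.95
(Q/H)^(1/3) = 6.1353
v = 0.96 * 6.1353 = 5.8899 m/s

5.8899 m/s


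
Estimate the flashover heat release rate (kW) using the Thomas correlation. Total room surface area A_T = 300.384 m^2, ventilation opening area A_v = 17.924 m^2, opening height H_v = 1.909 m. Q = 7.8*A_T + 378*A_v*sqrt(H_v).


7.8*A_T = 2343.0
sqrt(H_v) = 1.3817
378*A_v*sqrt(H_v) = 9361.2
Q = 2343.0 + 9361.2 = 11704 kW

11704 kW


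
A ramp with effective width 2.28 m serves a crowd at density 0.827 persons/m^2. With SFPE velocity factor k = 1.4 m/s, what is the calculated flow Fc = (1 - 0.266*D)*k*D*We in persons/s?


1 - 0.266*D = 1 - 0.266*0.827 = 0.78002
Fs = 0.78002 * 1.4 * 0.827 = 0.90310 persons/(s*m)
Fc = 0.90310 * 2.28 = 2.0591 persons/s

2.0591 persons/s


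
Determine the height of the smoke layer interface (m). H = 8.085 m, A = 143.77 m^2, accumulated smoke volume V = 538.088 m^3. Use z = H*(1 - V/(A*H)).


V/(A*H) = 0.46292
1 - 0.46292 = 0.53708
z = 8.085 * 0.53708 = 4.3423 m

4.3423 m


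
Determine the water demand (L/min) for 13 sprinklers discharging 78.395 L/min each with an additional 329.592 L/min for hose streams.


Sprinkler demand = 13 * 78.395 = 1019.135 L/min
Total = 1019.135 + 329.592 = 1348.727 L/min

1348.727 L/min


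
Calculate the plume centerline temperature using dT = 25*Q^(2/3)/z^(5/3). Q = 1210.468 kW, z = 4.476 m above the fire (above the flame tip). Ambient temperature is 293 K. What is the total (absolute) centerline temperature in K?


Q^(2/3) = 113.58
z^(5/3) = 12.157
dT = 25 * 113.58 / 12.157 = 233.57 K
T = 293 + 233.57 = 526.57 K

526.57 K


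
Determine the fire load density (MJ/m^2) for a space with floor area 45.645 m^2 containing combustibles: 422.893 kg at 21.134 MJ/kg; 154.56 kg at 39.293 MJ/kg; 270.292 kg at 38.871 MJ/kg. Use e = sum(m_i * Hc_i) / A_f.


Total energy = 422.893*21.134 + 154.56*39.293 + 270.292*38.871
= 8937.421 + 6073.126 + 10506.52
= 25517.07 MJ
e = 25517.07 / 45.645 = 559.03 MJ/m^2

559.03 MJ/m^2


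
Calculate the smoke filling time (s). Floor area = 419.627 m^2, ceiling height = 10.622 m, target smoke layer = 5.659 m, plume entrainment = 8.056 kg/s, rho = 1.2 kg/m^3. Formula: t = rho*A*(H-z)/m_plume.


H - z = 4.963 m
t = 1.2 * 419.627 * 4.963 / 8.056 = 310.22 s

310.22 s


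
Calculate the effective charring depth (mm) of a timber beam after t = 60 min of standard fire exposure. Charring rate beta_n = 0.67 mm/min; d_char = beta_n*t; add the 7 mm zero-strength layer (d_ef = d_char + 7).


d_char = 0.67 * 60 = 40.2 mm
d_ef = 40.2 + 1.0*7 = 47.2 mm

47.2 mm


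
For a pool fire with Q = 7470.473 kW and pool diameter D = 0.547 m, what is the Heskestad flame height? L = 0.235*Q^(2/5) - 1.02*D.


Q^(2/5) = 35.427
0.235 * Q^(2/5) = 8.3254
1.02 * D = 0.55794
L = 7.7675 m

7.7675 m


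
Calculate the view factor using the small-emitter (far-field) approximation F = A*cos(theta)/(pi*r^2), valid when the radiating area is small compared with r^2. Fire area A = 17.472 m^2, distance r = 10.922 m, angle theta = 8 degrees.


cos(8 deg) = 0.99027
pi*r^2 = 374.76
F = 17.472 * 0.99027 / 374.76 = 0.046168

0.046168


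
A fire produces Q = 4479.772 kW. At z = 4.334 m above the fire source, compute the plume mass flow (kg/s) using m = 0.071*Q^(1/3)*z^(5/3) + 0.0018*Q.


Q^(1/3) = 16.485
z^(5/3) = 11.521
First term = 0.071 * 16.485 * 11.521 = 13.484
Second term = 0.0018 * 4479.772 = 8.0636
m = 21.548 kg/s

21.548 kg/s


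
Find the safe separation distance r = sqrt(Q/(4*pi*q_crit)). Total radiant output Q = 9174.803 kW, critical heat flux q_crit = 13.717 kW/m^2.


4*pi*q_crit = 172.37
Q/(4*pi*q_crit) = 53.226
r = sqrt(53.226) = 7.2956 m

7.2956 m


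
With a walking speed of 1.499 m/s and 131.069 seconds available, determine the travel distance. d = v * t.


d = 1.499 * 131.069 = 196.47 m

196.47 m


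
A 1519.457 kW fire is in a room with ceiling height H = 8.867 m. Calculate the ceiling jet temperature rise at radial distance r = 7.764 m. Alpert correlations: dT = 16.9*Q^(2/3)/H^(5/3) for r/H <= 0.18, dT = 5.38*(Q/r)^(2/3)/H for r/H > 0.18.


r/H = 7.764 / 8.867 = 0.87561
r/H > 0.18, so dT = 5.38*(Q/r)^(2/3)/H
Q/r = 195.71
(Q/r)^(2/3) = 33.708
dT = 5.38 * 33.708 / 8.867 = 20.452 K

20.452 K


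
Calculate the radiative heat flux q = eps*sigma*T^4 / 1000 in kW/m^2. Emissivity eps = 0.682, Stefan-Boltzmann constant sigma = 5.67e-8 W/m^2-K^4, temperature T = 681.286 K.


T^4 = 2.1544e+11
q = 0.682 * 5.67e-8 * 2.1544e+11 / 1000 = 8.3308 kW/m^2

8.3308 kW/m^2


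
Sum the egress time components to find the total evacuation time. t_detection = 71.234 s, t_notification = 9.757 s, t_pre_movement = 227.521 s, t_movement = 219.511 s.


Total = 71.234 + 9.757 + 227.521 + 219.511 = 528.023 s

528.023 s


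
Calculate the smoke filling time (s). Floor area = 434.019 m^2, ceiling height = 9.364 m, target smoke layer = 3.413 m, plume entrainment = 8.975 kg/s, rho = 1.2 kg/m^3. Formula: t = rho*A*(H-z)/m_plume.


H - z = 5.951 m
t = 1.2 * 434.019 * 5.951 / 8.975 = 345.34 s

345.34 s


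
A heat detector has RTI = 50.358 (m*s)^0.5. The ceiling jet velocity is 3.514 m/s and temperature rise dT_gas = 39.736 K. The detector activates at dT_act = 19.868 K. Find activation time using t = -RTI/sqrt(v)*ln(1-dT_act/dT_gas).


dT_act/dT_gas = 0.5
ln(1 - 0.5) = -0.69315
t = -50.358 / sqrt(3.514) * -0.69315 = 18.621 s

18.621 s


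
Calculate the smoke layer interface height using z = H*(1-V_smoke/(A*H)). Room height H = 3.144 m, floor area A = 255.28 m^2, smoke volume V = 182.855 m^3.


V/(A*H) = 0.22783
1 - 0.22783 = 0.77217
z = 3.144 * 0.77217 = 2.4277 m

2.4277 m


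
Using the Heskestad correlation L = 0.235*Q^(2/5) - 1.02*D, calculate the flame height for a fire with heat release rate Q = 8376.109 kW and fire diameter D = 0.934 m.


Q^(2/5) = 37.087
0.235 * Q^(2/5) = 8.7153
1.02 * D = 0.95268
L = 7.7627 m

7.7627 m


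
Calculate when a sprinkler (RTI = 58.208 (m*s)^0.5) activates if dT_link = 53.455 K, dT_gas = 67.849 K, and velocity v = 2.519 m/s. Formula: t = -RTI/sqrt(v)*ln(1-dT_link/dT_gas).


dT_link/dT_gas = 0.78785
ln(1 - 0.78785) = -1.5505
t = -58.208 / sqrt(2.519) * -1.5505 = 56.863 s

56.863 s


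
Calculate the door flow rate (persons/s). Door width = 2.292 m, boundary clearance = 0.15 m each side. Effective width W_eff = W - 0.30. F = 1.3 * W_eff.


W_eff = 2.292 - 0.30 = 1.992 m
F = 1.3 * 1.992 = 2.5896 persons/s

2.5896 persons/s


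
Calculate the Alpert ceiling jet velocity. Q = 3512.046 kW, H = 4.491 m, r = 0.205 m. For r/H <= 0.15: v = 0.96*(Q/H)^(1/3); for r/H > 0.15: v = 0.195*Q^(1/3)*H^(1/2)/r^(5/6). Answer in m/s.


r/H = 0.205 / 4.491 = 0.045647
r/H <= 0.15, so v = 0.96*(Q/H)^(1/3)
Q/H = 782.02
(Q/H)^(1/3) = 9.2131
v = 0.96 * 9.2131 = 8.8446 m/s

8.8446 m/s


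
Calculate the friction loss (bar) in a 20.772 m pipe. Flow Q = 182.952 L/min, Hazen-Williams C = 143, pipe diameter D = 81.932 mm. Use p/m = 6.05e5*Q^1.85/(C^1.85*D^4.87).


Q^1.85 = 15322
C^1.85 = 9713.4
D^4.87 = 2.0822e+09
p/m = 0.00045834 bar/m
p_total = 0.00045834 * 20.772 = 0.0095207 bar

0.0095207 bar


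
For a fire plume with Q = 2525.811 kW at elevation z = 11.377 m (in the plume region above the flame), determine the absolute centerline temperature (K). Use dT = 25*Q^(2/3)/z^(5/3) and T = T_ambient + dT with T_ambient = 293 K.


Q^(2/3) = 185.47
z^(5/3) = 57.550
dT = 25 * 185.47 / 57.550 = 80.568 K
T = 293 + 80.568 = 373.57 K

373.57 K


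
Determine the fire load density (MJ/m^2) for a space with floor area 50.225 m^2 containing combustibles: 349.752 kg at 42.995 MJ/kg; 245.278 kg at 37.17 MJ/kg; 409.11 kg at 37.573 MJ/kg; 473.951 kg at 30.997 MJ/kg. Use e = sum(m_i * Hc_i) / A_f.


Total energy = 349.752*42.995 + 245.278*37.17 + 409.11*37.573 + 473.951*30.997
= 15037.59 + 9116.983 + 15371.49 + 14691.06
= 54217.12 MJ
e = 54217.12 / 50.225 = 1079.5 MJ/m^2

1079.5 MJ/m^2


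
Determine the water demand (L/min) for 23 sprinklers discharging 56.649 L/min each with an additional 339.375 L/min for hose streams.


Sprinkler demand = 23 * 56.649 = 1302.927 L/min
Total = 1302.927 + 339.375 = 1642.302 L/min

1642.302 L/min


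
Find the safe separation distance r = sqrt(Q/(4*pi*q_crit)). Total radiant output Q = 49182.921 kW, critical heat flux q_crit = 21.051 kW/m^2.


4*pi*q_crit = 264.53
Q/(4*pi*q_crit) = 185.92
r = sqrt(185.92) = 13.635 m

13.635 m


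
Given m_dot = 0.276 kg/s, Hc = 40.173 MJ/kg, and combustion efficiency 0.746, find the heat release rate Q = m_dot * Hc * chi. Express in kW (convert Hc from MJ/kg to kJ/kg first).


Hc = 40.173 MJ/kg = 40.173 * 1000 kJ/kg = 40173 kJ/kg
Q = 0.276 kg/s * 40173 kJ/kg * 0.746 = 8271.5 kW

8271.5 kW


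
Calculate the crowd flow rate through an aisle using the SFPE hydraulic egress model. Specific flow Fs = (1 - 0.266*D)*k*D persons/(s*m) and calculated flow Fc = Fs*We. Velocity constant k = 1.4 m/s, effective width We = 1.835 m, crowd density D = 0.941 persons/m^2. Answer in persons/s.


1 - 0.266*D = 1 - 0.266*0.941 = 0.74969
Fs = 0.74969 * 1.4 * 0.941 = 0.98765 persons/(s*m)
Fc = 0.98765 * 1.835 = 1.8123 persons/s

1.8123 persons/s


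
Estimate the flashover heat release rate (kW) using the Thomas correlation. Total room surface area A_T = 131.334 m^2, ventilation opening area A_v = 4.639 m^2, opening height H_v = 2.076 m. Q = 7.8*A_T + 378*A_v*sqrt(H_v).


7.8*A_T = 1024.4
sqrt(H_v) = 1.4408
378*A_v*sqrt(H_v) = 2526.6
Q = 1024.4 + 2526.6 = 3551.0 kW

3551.0 kW


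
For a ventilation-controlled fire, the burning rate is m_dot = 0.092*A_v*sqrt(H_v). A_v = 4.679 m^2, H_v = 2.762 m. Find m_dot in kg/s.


sqrt(H_v) = 1.6619
m_dot = 0.092 * 4.679 * 1.6619 = 0.71541 kg/s

0.71541 kg/s


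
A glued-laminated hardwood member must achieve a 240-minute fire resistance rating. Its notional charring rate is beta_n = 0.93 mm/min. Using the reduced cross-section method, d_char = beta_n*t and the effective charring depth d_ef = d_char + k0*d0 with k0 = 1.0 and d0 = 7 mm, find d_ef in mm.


d_char = 0.93 * 240 = 223.2 mm
d_ef = 223.2 + 1.0*7 = 230.2 mm

230.2 mm


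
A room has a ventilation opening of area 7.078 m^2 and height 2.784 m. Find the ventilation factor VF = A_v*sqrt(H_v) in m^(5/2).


sqrt(H_v) = 1.6685
VF = 7.078 * 1.6685 = 11.810 m^(5/2)

11.810 m^(5/2)


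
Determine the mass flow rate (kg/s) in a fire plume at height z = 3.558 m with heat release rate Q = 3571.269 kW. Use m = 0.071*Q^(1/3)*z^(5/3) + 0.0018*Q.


Q^(1/3) = 15.285
z^(5/3) = 8.2923
First term = 0.071 * 15.285 * 8.2923 = 8.9993
Second term = 0.0018 * 3571.269 = 6.4283
m = 15.428 kg/s

15.428 kg/s


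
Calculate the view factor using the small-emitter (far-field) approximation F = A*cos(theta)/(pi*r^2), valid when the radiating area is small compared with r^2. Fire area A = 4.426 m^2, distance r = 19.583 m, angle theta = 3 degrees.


cos(3 deg) = 0.99863
pi*r^2 = 1204.8
F = 4.426 * 0.99863 / 1204.8 = 0.0036687

0.0036687


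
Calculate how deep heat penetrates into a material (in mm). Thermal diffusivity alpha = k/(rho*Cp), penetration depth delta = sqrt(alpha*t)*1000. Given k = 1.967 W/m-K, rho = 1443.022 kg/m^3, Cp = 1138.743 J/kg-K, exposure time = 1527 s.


alpha = 1.967 / (1443.022 * 1138.743) = 1.1970e-06 m^2/s
alpha * t = 0.0018279
delta = sqrt(0.0018279) * 1000 = 42.754 mm

42.754 mm


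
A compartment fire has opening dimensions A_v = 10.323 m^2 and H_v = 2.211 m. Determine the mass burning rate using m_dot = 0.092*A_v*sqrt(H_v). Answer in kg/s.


sqrt(H_v) = 1.4869
m_dot = 0.092 * 10.323 * 1.4869 = 1.4122 kg/s

1.4122 kg/s


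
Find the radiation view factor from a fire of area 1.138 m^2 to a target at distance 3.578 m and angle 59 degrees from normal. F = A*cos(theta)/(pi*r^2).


cos(59 deg) = 0.51504
pi*r^2 = 40.219
F = 1.138 * 0.51504 / 40.219 = 0.014573

0.014573


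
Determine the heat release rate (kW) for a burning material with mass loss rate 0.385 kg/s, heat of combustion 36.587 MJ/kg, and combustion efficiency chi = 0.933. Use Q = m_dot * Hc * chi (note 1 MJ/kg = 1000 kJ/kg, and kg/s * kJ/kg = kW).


Hc = 36.587 MJ/kg = 36.587 * 1000 kJ/kg = 36587 kJ/kg
Q = 0.385 kg/s * 36587 kJ/kg * 0.933 = 13142 kW

13142 kW


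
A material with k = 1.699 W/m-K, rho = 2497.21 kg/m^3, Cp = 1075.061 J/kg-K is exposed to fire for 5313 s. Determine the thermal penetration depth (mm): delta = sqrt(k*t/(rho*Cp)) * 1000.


alpha = 1.699 / (2497.21 * 1075.061) = 6.3286e-07 m^2/s
alpha * t = 0.0033624
delta = sqrt(0.0033624) * 1000 = 57.986 mm

57.986 mm


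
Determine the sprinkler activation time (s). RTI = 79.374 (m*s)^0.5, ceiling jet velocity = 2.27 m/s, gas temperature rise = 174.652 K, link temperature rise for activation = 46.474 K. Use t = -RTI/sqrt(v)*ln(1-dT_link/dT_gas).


dT_link/dT_gas = 0.26609
ln(1 - 0.26609) = -0.30938
t = -79.374 / sqrt(2.27) * -0.30938 = 16.299 s

16.299 s


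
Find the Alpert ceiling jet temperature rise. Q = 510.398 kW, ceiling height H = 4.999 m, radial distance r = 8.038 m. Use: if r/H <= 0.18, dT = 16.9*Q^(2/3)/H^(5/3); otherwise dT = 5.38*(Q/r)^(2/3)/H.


r/H = 8.038 / 4.999 = 1.6079
r/H > 0.18, so dT = 5.38*(Q/r)^(2/3)/H
Q/r = 63.498
(Q/r)^(2/3) = 15.916
dT = 5.38 * 15.916 / 4.999 = 17.129 K

17.129 K


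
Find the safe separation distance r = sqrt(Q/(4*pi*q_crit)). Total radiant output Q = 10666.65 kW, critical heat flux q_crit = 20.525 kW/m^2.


4*pi*q_crit = 257.92
Q/(4*pi*q_crit) = 41.356
r = sqrt(41.356) = 6.4308 m

6.4308 m


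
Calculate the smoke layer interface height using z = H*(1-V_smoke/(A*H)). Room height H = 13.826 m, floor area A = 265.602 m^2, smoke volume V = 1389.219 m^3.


V/(A*H) = 0.37831
1 - 0.37831 = 0.62169
z = 13.826 * 0.62169 = 8.5955 m

8.5955 m
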